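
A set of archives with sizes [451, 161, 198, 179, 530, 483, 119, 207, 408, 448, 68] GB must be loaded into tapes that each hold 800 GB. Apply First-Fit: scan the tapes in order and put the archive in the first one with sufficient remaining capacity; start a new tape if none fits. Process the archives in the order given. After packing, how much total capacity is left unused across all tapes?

tape 1: place 451 GB, 349 GB left
tape 1: place 161 GB, 188 GB left
tape 2: place 198 GB, 602 GB left
tape 1: place 179 GB, 9 GB left
tape 2: place 530 GB, 72 GB left
tape 3: place 483 GB, 317 GB left
tape 3: place 119 GB, 198 GB left
tape 4: place 207 GB, 593 GB left
tape 4: place 408 GB, 185 GB left
tape 5: place 448 GB, 352 GB left
tape 2: place 68 GB, 4 GB left
5 tapes × 800 GB = 4000 GB; used 3252 GB; unused 748 GB.

748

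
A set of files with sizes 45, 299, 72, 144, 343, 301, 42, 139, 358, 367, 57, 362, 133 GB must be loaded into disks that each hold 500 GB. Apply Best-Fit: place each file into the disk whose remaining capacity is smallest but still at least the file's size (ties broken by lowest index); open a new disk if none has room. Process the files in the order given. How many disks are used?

6

disk 1: place 45 GB, 455 GB left
disk 1: place 299 GB, 156 GB left
disk 1: place 72 GB, 84 GB left
disk 2: place 144 GB, 356 GB left
disk 2: place 343 GB, 13 GB left
disk 3: place 301 GB, 199 GB left
disk 1: place 42 GB, 42 GB left
disk 3: place 139 GB, 60 GB left
disk 4: place 358 GB, 142 GB left
disk 5: place 367 GB, 133 GB left
disk 3: place 57 GB, 3 GB left
disk 6: place 362 GB, 138 GB left
disk 5: place 133 GB, 0 GB left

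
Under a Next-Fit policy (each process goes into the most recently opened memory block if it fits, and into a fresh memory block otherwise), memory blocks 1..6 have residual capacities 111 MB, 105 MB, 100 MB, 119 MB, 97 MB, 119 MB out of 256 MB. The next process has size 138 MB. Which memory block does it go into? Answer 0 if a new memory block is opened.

Next-Fit only looks at memory block 6, which has 119 MB free.
138 MB does not fit, so a new memory block is opened.

0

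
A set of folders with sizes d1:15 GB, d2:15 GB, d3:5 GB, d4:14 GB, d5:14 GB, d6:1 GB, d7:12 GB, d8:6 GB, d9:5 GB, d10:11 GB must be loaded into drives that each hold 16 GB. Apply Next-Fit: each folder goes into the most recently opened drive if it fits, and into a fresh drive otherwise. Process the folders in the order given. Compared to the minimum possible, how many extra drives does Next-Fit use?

1

Next-Fit: [15] [15] [5] [14] [14,1] [12] [6,5] [11] → 8 drives.
Total size 98 GB; any packing needs at least ⌈98/16⌉ = 7 drives.
An optimal packing achieves that bound: [15,1] [15] [14] [14] [12] [11,5] [6,5] → 7 drives.
Excess: 8 − 7 = 1.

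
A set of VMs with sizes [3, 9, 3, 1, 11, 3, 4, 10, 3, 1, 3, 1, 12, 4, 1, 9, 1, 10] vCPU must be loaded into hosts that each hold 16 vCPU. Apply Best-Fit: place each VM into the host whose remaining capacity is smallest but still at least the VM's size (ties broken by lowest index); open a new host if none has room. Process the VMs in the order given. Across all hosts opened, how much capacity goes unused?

3 vCPU → host 1 (remaining 13 vCPU)
9 vCPU → host 1 (remaining 4 vCPU)
3 vCPU → host 1 (remaining 1 vCPU)
1 vCPU → host 1 (remaining 0 vCPU)
11 vCPU → host 2 (remaining 5 vCPU)
3 vCPU → host 2 (remaining 2 vCPU)
4 vCPU → host 3 (remaining 12 vCPU)
10 vCPU → host 3 (remaining 2 vCPU)
3 vCPU → host 4 (remaining 13 vCPU)
1 vCPU → host 2 (remaining 1 vCPU)
3 vCPU → host 4 (remaining 10 vCPU)
1 vCPU → host 2 (remaining 0 vCPU)
12 vCPU → host 5 (remaining 4 vCPU)
4 vCPU → host 5 (remaining 0 vCPU)
1 vCPU → host 3 (remaining 1 vCPU)
9 vCPU → host 4 (remaining 1 vCPU)
1 vCPU → host 3 (remaining 0 vCPU)
10 vCPU → host 6 (remaining 6 vCPU)
6 hosts × 16 vCPU = 96 vCPU; used 89 vCPU; unused 7 vCPU.

7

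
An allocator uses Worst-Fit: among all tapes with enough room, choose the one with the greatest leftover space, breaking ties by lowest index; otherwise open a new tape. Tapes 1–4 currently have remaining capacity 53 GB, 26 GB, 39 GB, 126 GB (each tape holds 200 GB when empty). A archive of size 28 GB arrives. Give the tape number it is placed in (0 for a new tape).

4

Tapes with room: tape 1 (53 GB), tape 3 (39 GB), tape 4 (126 GB).
Most room is tape 4 with 126 GB free.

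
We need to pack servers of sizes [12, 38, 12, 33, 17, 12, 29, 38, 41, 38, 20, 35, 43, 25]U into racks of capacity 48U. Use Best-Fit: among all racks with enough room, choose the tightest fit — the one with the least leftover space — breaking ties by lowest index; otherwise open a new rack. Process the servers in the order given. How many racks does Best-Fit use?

10

rack 1: place 12U, 36U left
rack 2: place 38U, 10U left
rack 1: place 12U, 24U left
rack 3: place 33U, 15U left
rack 1: place 17U, 7U left
rack 3: place 12U, 3U left
rack 4: place 29U, 19U left
rack 5: place 38U, 10U left
rack 6: place 41U, 7U left
rack 7: place 38U, 10U left
rack 8: place 20U, 28U left
rack 9: place 35U, 13U left
rack 10: place 43U, 5U left
rack 8: place 25U, 3U left
Final racks: [12,12,17] [38] [33,12] [29] [38] [41] [38] [20,25] [35] [43].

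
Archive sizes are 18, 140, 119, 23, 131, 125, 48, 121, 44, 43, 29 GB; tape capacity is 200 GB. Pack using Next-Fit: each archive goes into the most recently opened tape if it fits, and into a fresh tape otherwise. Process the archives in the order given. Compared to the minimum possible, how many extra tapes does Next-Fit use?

Next-Fit: [18,140] [119,23] [131] [125,48] [121,44] [43,29] → 6 tapes.
Total size 841 GB; any packing needs at least ⌈841/200⌉ = 5 tapes.
An optimal packing achieves that bound: [140,48] [131,44,23] [125,43,29] [121,18] [119] → 5 tapes.
Excess: 6 − 5 = 1.

1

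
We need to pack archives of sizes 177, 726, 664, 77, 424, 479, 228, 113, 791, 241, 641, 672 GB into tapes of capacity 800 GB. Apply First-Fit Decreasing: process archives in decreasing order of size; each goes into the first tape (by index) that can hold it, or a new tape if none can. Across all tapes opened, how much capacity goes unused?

Sorted descending: 791, 726, 672, 664, 641, 479, 424, 241, 228, 177, 113, 77.
791 GB → tape 1 (remaining 9 GB)
726 GB → tape 2 (remaining 74 GB)
672 GB → tape 3 (remaining 128 GB)
664 GB → tape 4 (remaining 136 GB)
641 GB → tape 5 (remaining 159 GB)
479 GB → tape 6 (remaining 321 GB)
424 GB → tape 7 (remaining 376 GB)
241 GB → tape 6 (remaining 80 GB)
228 GB → tape 7 (remaining 148 GB)
177 GB → tape 8 (remaining 623 GB)
113 GB → tape 3 (remaining 15 GB)
77 GB → tape 4 (remaining 59 GB)
8 tapes × 800 GB = 6400 GB; used 5233 GB; unused 1167 GB.

1167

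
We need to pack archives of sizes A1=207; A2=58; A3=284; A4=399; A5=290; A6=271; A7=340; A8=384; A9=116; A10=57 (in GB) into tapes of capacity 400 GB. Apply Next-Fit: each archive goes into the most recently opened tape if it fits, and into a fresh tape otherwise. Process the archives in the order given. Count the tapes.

Put A1 (207 GB) in tape 1; 193 GB remain.
Put A2 (58 GB) in tape 1; 135 GB remain.
Put A3 (284 GB) in tape 2; 116 GB remain.
Put A4 (399 GB) in tape 3; 1 GB remain.
Put A5 (290 GB) in tape 4; 110 GB remain.
Put A6 (271 GB) in tape 5; 129 GB remain.
Put A7 (340 GB) in tape 6; 60 GB remain.
Put A8 (384 GB) in tape 7; 16 GB remain.
Put A9 (116 GB) in tape 8; 284 GB remain.
Put A10 (57 GB) in tape 8; 227 GB remain.

8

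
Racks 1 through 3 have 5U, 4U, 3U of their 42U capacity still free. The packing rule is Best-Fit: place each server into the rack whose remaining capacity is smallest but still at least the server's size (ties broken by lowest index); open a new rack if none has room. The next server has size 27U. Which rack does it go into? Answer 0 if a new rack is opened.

No rack has ≥ 27U free, so a new rack is opened.

0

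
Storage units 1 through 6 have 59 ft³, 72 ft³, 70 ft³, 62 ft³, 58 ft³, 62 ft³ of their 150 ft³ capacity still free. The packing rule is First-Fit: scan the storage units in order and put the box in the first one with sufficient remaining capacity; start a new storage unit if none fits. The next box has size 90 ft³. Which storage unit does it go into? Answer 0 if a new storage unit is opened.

0

No storage unit has ≥ 90 ft³ free, so a new storage unit is opened.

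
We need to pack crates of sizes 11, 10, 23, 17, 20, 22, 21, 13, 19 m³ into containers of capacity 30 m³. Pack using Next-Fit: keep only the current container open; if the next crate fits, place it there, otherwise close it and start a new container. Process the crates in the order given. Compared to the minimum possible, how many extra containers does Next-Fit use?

2

Next-Fit: [11,10] [23] [17] [20] [22] [21] [13] [19] → 8 containers.
Total size 156 m³; any packing needs at least ⌈156/30⌉ = 6 containers.
An optimal packing achieves that bound: [23] [22] [21] [20,10] [19,11] [17,13] → 6 containers.
Excess: 8 − 6 = 2.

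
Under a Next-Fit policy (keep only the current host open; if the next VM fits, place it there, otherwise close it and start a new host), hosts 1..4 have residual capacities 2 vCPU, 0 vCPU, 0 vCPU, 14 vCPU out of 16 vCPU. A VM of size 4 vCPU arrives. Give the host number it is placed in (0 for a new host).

Next-Fit only looks at host 4, which has 14 vCPU free.
4 vCPU fits there.

4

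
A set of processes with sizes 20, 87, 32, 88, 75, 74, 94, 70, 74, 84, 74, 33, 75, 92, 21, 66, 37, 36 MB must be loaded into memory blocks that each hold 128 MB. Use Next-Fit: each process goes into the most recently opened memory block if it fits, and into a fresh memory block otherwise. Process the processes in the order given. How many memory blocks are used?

13

20 MB → memory block 1 (remaining 108 MB)
87 MB → memory block 1 (remaining 21 MB)
32 MB → memory block 2 (remaining 96 MB)
88 MB → memory block 2 (remaining 8 MB)
75 MB → memory block 3 (remaining 53 MB)
74 MB → memory block 4 (remaining 54 MB)
94 MB → memory block 5 (remaining 34 MB)
70 MB → memory block 6 (remaining 58 MB)
74 MB → memory block 7 (remaining 54 MB)
84 MB → memory block 8 (remaining 44 MB)
74 MB → memory block 9 (remaining 54 MB)
33 MB → memory block 9 (remaining 21 MB)
75 MB → memory block 10 (remaining 53 MB)
92 MB → memory block 11 (remaining 36 MB)
21 MB → memory block 11 (remaining 15 MB)
66 MB → memory block 12 (remaining 62 MB)
37 MB → memory block 12 (remaining 25 MB)
36 MB → memory block 13 (remaining 92 MB)
Final memory blocks: [20,87] [32,88] [75] [74] [94] [70] [74] [84] [74,33] [75] [92,21] [66,37] [36].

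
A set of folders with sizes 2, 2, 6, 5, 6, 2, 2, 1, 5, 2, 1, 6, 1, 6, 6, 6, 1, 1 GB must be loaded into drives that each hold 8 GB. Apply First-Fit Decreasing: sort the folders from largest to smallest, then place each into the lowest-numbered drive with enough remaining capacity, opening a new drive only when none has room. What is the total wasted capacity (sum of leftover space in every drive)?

Sorted descending: 6, 6, 6, 6, 6, 6, 5, 5, 2, 2, 2, 2, 2, 1, 1, 1, 1, 1.
drive 1: place 6 GB, 2 GB left
drive 2: place 6 GB, 2 GB left
drive 3: place 6 GB, 2 GB left
drive 4: place 6 GB, 2 GB left
drive 5: place 6 GB, 2 GB left
drive 6: place 6 GB, 2 GB left
drive 7: place 5 GB, 3 GB left
drive 8: place 5 GB, 3 GB left
drive 1: place 2 GB, 0 GB left
drive 2: place 2 GB, 0 GB left
drive 3: place 2 GB, 0 GB left
drive 4: place 2 GB, 0 GB left
drive 5: place 2 GB, 0 GB left
drive 6: place 1 GB, 1 GB left
drive 6: place 1 GB, 0 GB left
drive 7: place 1 GB, 2 GB left
drive 7: place 1 GB, 1 GB left
drive 7: place 1 GB, 0 GB left
8 drives × 8 GB = 64 GB; used 61 GB; unused 3 GB.

3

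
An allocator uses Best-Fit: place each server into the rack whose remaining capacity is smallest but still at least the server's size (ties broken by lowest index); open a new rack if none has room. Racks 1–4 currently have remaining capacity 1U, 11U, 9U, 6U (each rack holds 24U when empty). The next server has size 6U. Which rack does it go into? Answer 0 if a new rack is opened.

4

Racks with room: rack 2 (11U), rack 3 (9U), rack 4 (6U).
Tightest fit is rack 4 with 6U free.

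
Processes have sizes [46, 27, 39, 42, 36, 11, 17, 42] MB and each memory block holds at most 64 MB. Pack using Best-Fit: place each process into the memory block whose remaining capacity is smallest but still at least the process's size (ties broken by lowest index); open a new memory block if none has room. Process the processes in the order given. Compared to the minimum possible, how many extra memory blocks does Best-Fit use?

Best-Fit: [46,11] [27,36] [39] [42,17] [42] → 5 memory blocks.
Total size 260 MB; any packing needs at least ⌈260/64⌉ = 5 memory blocks.
So 5 is already optimal.

0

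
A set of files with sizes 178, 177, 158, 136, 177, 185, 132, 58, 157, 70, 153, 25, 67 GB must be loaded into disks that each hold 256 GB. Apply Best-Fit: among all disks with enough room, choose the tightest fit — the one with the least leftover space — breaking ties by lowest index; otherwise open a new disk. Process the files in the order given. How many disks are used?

178 GB → disk 1 (remaining 78 GB)
177 GB → disk 2 (remaining 79 GB)
158 GB → disk 3 (remaining 98 GB)
136 GB → disk 4 (remaining 120 GB)
177 GB → disk 5 (remaining 79 GB)
185 GB → disk 6 (remaining 71 GB)
132 GB → disk 7 (remaining 124 GB)
58 GB → disk 6 (remaining 13 GB)
157 GB → disk 8 (remaining 99 GB)
70 GB → disk 1 (remaining 8 GB)
153 GB → disk 9 (remaining 103 GB)
25 GB → disk 2 (remaining 54 GB)
67 GB → disk 5 (remaining 12 GB)

9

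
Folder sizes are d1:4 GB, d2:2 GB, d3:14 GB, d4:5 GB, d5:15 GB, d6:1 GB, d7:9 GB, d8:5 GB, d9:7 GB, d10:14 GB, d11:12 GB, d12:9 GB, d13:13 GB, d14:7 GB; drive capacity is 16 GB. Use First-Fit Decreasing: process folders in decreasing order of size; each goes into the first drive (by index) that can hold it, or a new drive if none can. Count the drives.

Sorted descending: 15, 14, 14, 13, 12, 9, 9, 7, 7, 5, 5, 4, 2, 1.
15 GB → drive 1 (remaining 1 GB)
14 GB → drive 2 (remaining 2 GB)
14 GB → drive 3 (remaining 2 GB)
13 GB → drive 4 (remaining 3 GB)
12 GB → drive 5 (remaining 4 GB)
9 GB → drive 6 (remaining 7 GB)
9 GB → drive 7 (remaining 7 GB)
7 GB → drive 6 (remaining 0 GB)
7 GB → drive 7 (remaining 0 GB)
5 GB → drive 8 (remaining 11 GB)
5 GB → drive 8 (remaining 6 GB)
4 GB → drive 5 (remaining 0 GB)
2 GB → drive 2 (remaining 0 GB)
1 GB → drive 1 (remaining 0 GB)

8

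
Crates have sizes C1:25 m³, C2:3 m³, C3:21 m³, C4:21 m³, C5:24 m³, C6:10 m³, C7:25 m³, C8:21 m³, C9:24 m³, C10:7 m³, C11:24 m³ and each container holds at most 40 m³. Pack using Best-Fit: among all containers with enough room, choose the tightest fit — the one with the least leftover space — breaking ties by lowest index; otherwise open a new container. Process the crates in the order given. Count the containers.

container 1: place C1 (25 m³), 15 m³ left
container 1: place C2 (3 m³), 12 m³ left
container 2: place C3 (21 m³), 19 m³ left
container 3: place C4 (21 m³), 19 m³ left
container 4: place C5 (24 m³), 16 m³ left
container 1: place C6 (10 m³), 2 m³ left
container 5: place C7 (25 m³), 15 m³ left
container 6: place C8 (21 m³), 19 m³ left
container 7: place C9 (24 m³), 16 m³ left
container 5: place C10 (7 m³), 8 m³ left
container 8: place C11 (24 m³), 16 m³ left

8 containers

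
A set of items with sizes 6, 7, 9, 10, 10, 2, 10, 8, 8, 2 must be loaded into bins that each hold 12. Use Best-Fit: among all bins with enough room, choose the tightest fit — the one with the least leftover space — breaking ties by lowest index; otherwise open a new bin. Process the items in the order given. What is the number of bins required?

8

6 → bin 1 (remaining 6)
7 → bin 2 (remaining 5)
9 → bin 3 (remaining 3)
10 → bin 4 (remaining 2)
10 → bin 5 (remaining 2)
2 → bin 4 (remaining 0)
10 → bin 6 (remaining 2)
8 → bin 7 (remaining 4)
8 → bin 8 (remaining 4)
2 → bin 5 (remaining 0)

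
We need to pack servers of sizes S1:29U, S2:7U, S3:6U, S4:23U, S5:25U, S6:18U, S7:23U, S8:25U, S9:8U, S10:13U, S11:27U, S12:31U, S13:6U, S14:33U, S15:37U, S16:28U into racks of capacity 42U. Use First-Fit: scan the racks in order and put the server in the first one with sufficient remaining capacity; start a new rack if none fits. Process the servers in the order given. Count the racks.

10 racks

Put S1 (29U) in rack 1; 13U remain.
Put S2 (7U) in rack 1; 6U remain.
Put S3 (6U) in rack 1; 0U remain.
Put S4 (23U) in rack 2; 19U remain.
Put S5 (25U) in rack 3; 17U remain.
Put S6 (18U) in rack 2; 1U remain.
Put S7 (23U) in rack 4; 19U remain.
Put S8 (25U) in rack 5; 17U remain.
Put S9 (8U) in rack 3; 9U remain.
Put S10 (13U) in rack 4; 6U remain.
Put S11 (27U) in rack 6; 15U remain.
Put S12 (31U) in rack 7; 11U remain.
Put S13 (6U) in rack 3; 3U remain.
Put S14 (33U) in rack 8; 9U remain.
Put S15 (37U) in rack 9; 5U remain.
Put S16 (28U) in rack 10; 14U remain.
Final racks: [29,7,6] [23,18] [25,8,6] [23,13] [25] [27] [31] [33] [37] [28].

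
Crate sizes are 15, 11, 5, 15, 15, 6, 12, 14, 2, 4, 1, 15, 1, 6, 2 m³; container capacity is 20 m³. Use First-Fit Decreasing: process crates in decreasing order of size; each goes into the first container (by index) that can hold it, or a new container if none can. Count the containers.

7

Sorted descending: 15, 15, 15, 15, 14, 12, 11, 6, 6, 5, 4, 2, 2, 1, 1.
15 m³ → container 1 (remaining 5 m³)
15 m³ → container 2 (remaining 5 m³)
15 m³ → container 3 (remaining 5 m³)
15 m³ → container 4 (remaining 5 m³)
14 m³ → container 5 (remaining 6 m³)
12 m³ → container 6 (remaining 8 m³)
11 m³ → container 7 (remaining 9 m³)
6 m³ → container 5 (remaining 0 m³)
6 m³ → container 6 (remaining 2 m³)
5 m³ → container 1 (remaining 0 m³)
4 m³ → container 2 (remaining 1 m³)
2 m³ → container 3 (remaining 3 m³)
2 m³ → container 3 (remaining 1 m³)
1 m³ → container 2 (remaining 0 m³)
1 m³ → container 3 (remaining 0 m³)
Final containers: [15,5] [15,4,1] [15,2,2,1] [15] [14,6] [12,6] [11].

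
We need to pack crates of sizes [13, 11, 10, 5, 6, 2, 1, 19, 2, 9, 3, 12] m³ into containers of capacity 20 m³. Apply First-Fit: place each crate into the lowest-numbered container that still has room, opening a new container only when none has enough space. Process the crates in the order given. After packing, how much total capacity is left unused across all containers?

13 m³ → container 1 (remaining 7 m³)
11 m³ → container 2 (remaining 9 m³)
10 m³ → container 3 (remaining 10 m³)
5 m³ → container 1 (remaining 2 m³)
6 m³ → container 2 (remaining 3 m³)
2 m³ → container 1 (remaining 0 m³)
1 m³ → container 2 (remaining 2 m³)
19 m³ → container 4 (remaining 1 m³)
2 m³ → container 2 (remaining 0 m³)
9 m³ → container 3 (remaining 1 m³)
3 m³ → container 5 (remaining 17 m³)
12 m³ → container 5 (remaining 5 m³)
5 containers × 20 m³ = 100 m³; used 93 m³; unused 7 m³.

7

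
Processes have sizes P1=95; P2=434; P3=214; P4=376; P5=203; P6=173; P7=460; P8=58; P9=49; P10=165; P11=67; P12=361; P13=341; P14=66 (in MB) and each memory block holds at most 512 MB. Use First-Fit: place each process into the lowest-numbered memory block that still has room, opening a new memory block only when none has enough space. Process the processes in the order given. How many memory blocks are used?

7

memory block 1: place P1 (95 MB), 417 MB left
memory block 2: place P2 (434 MB), 78 MB left
memory block 1: place P3 (214 MB), 203 MB left
memory block 3: place P4 (376 MB), 136 MB left
memory block 1: place P5 (203 MB), 0 MB left
memory block 4: place P6 (173 MB), 339 MB left
memory block 5: place P7 (460 MB), 52 MB left
memory block 2: place P8 (58 MB), 20 MB left
memory block 3: place P9 (49 MB), 87 MB left
memory block 4: place P10 (165 MB), 174 MB left
memory block 3: place P11 (67 MB), 20 MB left
memory block 6: place P12 (361 MB), 151 MB left
memory block 7: place P13 (341 MB), 171 MB left
memory block 4: place P14 (66 MB), 108 MB left
Final memory blocks: [95,214,203] [434,58] [376,49,67] [173,165,66] [460] [361] [341].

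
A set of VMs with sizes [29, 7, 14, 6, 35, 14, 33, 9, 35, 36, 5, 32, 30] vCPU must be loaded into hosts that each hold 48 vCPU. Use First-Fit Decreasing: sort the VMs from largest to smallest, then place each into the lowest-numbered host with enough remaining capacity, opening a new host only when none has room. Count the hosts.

7

Sorted descending: 36, 35, 35, 33, 32, 30, 29, 14, 14, 9, 7, 6, 5.
host 1: place 36 vCPU, 12 vCPU left
host 2: place 35 vCPU, 13 vCPU left
host 3: place 35 vCPU, 13 vCPU left
host 4: place 33 vCPU, 15 vCPU left
host 5: place 32 vCPU, 16 vCPU left
host 6: place 30 vCPU, 18 vCPU left
host 7: place 29 vCPU, 19 vCPU left
host 4: place 14 vCPU, 1 vCPU left
host 5: place 14 vCPU, 2 vCPU left
host 1: place 9 vCPU, 3 vCPU left
host 2: place 7 vCPU, 6 vCPU left
host 2: place 6 vCPU, 0 vCPU left
host 3: place 5 vCPU, 8 vCPU left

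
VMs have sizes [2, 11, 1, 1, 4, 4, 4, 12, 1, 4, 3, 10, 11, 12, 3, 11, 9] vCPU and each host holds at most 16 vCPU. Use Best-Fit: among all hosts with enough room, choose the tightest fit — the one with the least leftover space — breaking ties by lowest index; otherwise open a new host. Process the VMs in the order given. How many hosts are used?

2 vCPU → host 1 (remaining 14 vCPU)
11 vCPU → host 1 (remaining 3 vCPU)
1 vCPU → host 1 (remaining 2 vCPU)
1 vCPU → host 1 (remaining 1 vCPU)
4 vCPU → host 2 (remaining 12 vCPU)
4 vCPU → host 2 (remaining 8 vCPU)
4 vCPU → host 2 (remaining 4 vCPU)
12 vCPU → host 3 (remaining 4 vCPU)
1 vCPU → host 1 (remaining 0 vCPU)
4 vCPU → host 2 (remaining 0 vCPU)
3 vCPU → host 3 (remaining 1 vCPU)
10 vCPU → host 4 (remaining 6 vCPU)
11 vCPU → host 5 (remaining 5 vCPU)
12 vCPU → host 6 (remaining 4 vCPU)
3 vCPU → host 6 (remaining 1 vCPU)
11 vCPU → host 7 (remaining 5 vCPU)
9 vCPU → host 8 (remaining 7 vCPU)

8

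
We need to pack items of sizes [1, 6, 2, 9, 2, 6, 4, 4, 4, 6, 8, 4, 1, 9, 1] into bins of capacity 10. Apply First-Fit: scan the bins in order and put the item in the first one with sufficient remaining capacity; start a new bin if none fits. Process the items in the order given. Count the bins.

bin 1: place 1, 9 left
bin 1: place 6, 3 left
bin 1: place 2, 1 left
bin 2: place 9, 1 left
bin 3: place 2, 8 left
bin 3: place 6, 2 left
bin 4: place 4, 6 left
bin 4: place 4, 2 left
bin 5: place 4, 6 left
bin 5: place 6, 0 left
bin 6: place 8, 2 left
bin 7: place 4, 6 left
bin 1: place 1, 0 left
bin 8: place 9, 1 left
bin 2: place 1, 0 left
Final bins: [1,6,2,1] [9,1] [2,6] [4,4] [4,6] [8] [4] [9].

8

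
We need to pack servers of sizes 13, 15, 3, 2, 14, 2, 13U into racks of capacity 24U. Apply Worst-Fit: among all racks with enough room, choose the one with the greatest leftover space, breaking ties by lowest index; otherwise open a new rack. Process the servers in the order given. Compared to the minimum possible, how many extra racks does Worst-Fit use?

0

Worst-Fit: [13,3] [15,2] [14,2] [13] → 4 racks.
4 servers exceed 12U (half the capacity), and no two of those can share a rack, so at least 4 racks are needed.
So 4 is already optimal.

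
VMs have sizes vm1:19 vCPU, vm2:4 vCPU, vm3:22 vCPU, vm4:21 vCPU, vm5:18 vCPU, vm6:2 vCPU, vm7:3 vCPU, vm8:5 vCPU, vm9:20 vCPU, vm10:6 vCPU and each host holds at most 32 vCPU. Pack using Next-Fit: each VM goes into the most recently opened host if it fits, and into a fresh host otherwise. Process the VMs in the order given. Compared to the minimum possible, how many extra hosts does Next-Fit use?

Next-Fit: [19,4] [22] [21] [18,2,3,5] [20,6] → 5 hosts.
5 VMs exceed 16 vCPU (half the capacity), and no two of those can share a host, so at least 5 hosts are needed.
So 5 is already optimal.

0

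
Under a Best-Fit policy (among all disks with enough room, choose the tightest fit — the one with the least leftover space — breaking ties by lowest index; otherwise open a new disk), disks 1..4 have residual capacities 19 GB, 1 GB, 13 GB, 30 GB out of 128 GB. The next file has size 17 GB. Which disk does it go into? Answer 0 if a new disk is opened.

Disks with room: disk 1 (19 GB), disk 4 (30 GB).
Tightest fit is disk 1 with 19 GB free.

1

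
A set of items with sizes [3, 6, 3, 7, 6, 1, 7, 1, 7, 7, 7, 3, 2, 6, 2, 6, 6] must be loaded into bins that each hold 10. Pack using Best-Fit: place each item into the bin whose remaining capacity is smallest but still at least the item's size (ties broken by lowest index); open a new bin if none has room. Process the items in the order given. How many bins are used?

10

Put 3 in bin 1; 7 remain.
Put 6 in bin 1; 1 remain.
Put 3 in bin 2; 7 remain.
Put 7 in bin 2; 0 remain.
Put 6 in bin 3; 4 remain.
Put 1 in bin 1; 0 remain.
Put 7 in bin 4; 3 remain.
Put 1 in bin 4; 2 remain.
Put 7 in bin 5; 3 remain.
Put 7 in bin 6; 3 remain.
Put 7 in bin 7; 3 remain.
Put 3 in bin 5; 0 remain.
Put 2 in bin 4; 0 remain.
Put 6 in bin 8; 4 remain.
Put 2 in bin 6; 1 remain.
Put 6 in bin 9; 4 remain.
Put 6 in bin 10; 4 remain.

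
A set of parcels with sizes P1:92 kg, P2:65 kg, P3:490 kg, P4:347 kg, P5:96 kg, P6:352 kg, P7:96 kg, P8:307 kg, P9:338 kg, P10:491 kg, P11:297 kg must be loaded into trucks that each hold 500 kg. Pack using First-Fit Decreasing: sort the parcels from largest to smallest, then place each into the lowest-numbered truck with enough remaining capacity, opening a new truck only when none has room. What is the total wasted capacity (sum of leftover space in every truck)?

Sorted descending: 491, 490, 352, 347, 338, 307, 297, 96, 96, 92, 65.
Put 491 kg in truck 1; 9 kg remain.
Put 490 kg in truck 2; 10 kg remain.
Put 352 kg in truck 3; 148 kg remain.
Put 347 kg in truck 4; 153 kg remain.
Put 338 kg in truck 5; 162 kg remain.
Put 307 kg in truck 6; 193 kg remain.
Put 297 kg in truck 7; 203 kg remain.
Put 96 kg in truck 3; 52 kg remain.
Put 96 kg in truck 4; 57 kg remain.
Put 92 kg in truck 5; 70 kg remain.
Put 65 kg in truck 5; 5 kg remain.
7 trucks × 500 kg = 3500 kg; used 2971 kg; unused 529 kg.

529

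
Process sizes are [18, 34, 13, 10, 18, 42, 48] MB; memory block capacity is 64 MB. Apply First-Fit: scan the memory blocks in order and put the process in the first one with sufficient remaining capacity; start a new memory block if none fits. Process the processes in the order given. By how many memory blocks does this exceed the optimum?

First-Fit: [18,34,10] [13,18] [42] [48] → 4 memory blocks.
Total size 183 MB; any packing needs at least ⌈183/64⌉ = 3 memory blocks.
An optimal packing achieves that bound: [48,13] [42,18] [34,18,10] → 3 memory blocks.
Excess: 4 − 3 = 1.

1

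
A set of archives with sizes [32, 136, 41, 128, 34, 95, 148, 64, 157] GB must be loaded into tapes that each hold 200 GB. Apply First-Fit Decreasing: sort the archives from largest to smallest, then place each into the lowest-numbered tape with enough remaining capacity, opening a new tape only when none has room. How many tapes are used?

5 tapes

Sorted descending: 157, 148, 136, 128, 95, 64, 41, 34, 32.
Put 157 GB in tape 1; 43 GB remain.
Put 148 GB in tape 2; 52 GB remain.
Put 136 GB in tape 3; 64 GB remain.
Put 128 GB in tape 4; 72 GB remain.
Put 95 GB in tape 5; 105 GB remain.
Put 64 GB in tape 3; 0 GB remain.
Put 41 GB in tape 1; 2 GB remain.
Put 34 GB in tape 2; 18 GB remain.
Put 32 GB in tape 4; 40 GB remain.
Final tapes: [157,41] [148,34] [136,64] [128,32] [95].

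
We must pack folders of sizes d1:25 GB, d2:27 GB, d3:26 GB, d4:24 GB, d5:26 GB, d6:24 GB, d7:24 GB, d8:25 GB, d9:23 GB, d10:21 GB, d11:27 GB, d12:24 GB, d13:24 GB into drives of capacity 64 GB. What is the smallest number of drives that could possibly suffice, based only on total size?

Total size = 25 + 27 + 26 + 24 + 26 + 24 + 24 + 25 + 23 + 21 + 27 + 24 + 24 = 320 GB.
⌈320 / 64⌉ = 5.

5 drives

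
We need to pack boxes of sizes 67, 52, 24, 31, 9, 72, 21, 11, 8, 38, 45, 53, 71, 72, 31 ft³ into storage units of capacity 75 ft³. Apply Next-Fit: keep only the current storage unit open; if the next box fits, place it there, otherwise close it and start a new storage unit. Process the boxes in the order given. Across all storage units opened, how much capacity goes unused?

storage unit 1: place 67 ft³, 8 ft³ left
storage unit 2: place 52 ft³, 23 ft³ left
storage unit 3: place 24 ft³, 51 ft³ left
storage unit 3: place 31 ft³, 20 ft³ left
storage unit 3: place 9 ft³, 11 ft³ left
storage unit 4: place 72 ft³, 3 ft³ left
storage unit 5: place 21 ft³, 54 ft³ left
storage unit 5: place 11 ft³, 43 ft³ left
storage unit 5: place 8 ft³, 35 ft³ left
storage unit 6: place 38 ft³, 37 ft³ left
storage unit 7: place 45 ft³, 30 ft³ left
storage unit 8: place 53 ft³, 22 ft³ left
storage unit 9: place 71 ft³, 4 ft³ left
storage unit 10: place 72 ft³, 3 ft³ left
storage unit 11: place 31 ft³, 44 ft³ left
11 storage units × 75 ft³ = 825 ft³; used 605 ft³; unused 220 ft³.

220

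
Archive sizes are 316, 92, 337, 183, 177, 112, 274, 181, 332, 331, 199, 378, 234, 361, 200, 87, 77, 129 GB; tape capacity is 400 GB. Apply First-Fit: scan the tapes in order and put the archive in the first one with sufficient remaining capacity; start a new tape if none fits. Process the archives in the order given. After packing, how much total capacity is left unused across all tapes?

tape 1: place 316 GB, 84 GB left
tape 2: place 92 GB, 308 GB left
tape 3: place 337 GB, 63 GB left
tape 2: place 183 GB, 125 GB left
tape 4: place 177 GB, 223 GB left
tape 2: place 112 GB, 13 GB left
tape 5: place 274 GB, 126 GB left
tape 4: place 181 GB, 42 GB left
tape 6: place 332 GB, 68 GB left
tape 7: place 331 GB, 69 GB left
tape 8: place 199 GB, 201 GB left
tape 9: place 378 GB, 22 GB left
tape 10: place 234 GB, 166 GB left
tape 11: place 361 GB, 39 GB left
tape 8: place 200 GB, 1 GB left
tape 5: place 87 GB, 39 GB left
tape 1: place 77 GB, 7 GB left
tape 10: place 129 GB, 37 GB left
11 tapes × 400 GB = 4400 GB; used 4000 GB; unused 400 GB.

400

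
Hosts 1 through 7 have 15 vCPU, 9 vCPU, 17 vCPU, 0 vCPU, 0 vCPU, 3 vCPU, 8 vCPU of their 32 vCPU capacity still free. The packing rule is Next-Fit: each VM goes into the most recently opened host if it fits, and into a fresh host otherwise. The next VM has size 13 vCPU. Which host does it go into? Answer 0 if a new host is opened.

Next-Fit only looks at host 7, which has 8 vCPU free.
13 vCPU does not fit, so a new host is opened.

0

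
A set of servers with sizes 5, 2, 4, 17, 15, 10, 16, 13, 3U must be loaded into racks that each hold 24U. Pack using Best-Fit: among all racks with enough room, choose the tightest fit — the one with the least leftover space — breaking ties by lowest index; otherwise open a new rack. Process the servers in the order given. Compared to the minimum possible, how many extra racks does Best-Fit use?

Best-Fit: [5,2,4,10,3] [17] [15] [16] [13] → 5 racks.
Total size 85U; any packing needs at least ⌈85/24⌉ = 4 racks.
An optimal packing achieves that bound: [17,5,2] [16,4,3] [15] [13,10] → 4 racks.
Excess: 5 − 4 = 1.

1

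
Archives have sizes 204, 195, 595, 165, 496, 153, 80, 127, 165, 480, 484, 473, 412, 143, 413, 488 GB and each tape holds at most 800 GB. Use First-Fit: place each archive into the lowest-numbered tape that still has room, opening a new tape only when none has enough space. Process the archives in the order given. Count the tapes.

9

tape 1: place 204 GB, 596 GB left
tape 1: place 195 GB, 401 GB left
tape 2: place 595 GB, 205 GB left
tape 1: place 165 GB, 236 GB left
tape 3: place 496 GB, 304 GB left
tape 1: place 153 GB, 83 GB left
tape 1: place 80 GB, 3 GB left
tape 2: place 127 GB, 78 GB left
tape 3: place 165 GB, 139 GB left
tape 4: place 480 GB, 320 GB left
tape 5: place 484 GB, 316 GB left
tape 6: place 473 GB, 327 GB left
tape 7: place 412 GB, 388 GB left
tape 4: place 143 GB, 177 GB left
tape 8: place 413 GB, 387 GB left
tape 9: place 488 GB, 312 GB left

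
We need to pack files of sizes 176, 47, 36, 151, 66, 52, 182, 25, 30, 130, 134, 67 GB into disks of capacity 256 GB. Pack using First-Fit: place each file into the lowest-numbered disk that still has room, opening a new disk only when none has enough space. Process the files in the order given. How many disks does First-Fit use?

disk 1: place 176 GB, 80 GB left
disk 1: place 47 GB, 33 GB left
disk 2: place 36 GB, 220 GB left
disk 2: place 151 GB, 69 GB left
disk 2: place 66 GB, 3 GB left
disk 3: place 52 GB, 204 GB left
disk 3: place 182 GB, 22 GB left
disk 1: place 25 GB, 8 GB left
disk 4: place 30 GB, 226 GB left
disk 4: place 130 GB, 96 GB left
disk 5: place 134 GB, 122 GB left
disk 4: place 67 GB, 29 GB left
Final disks: [176,47,25] [36,151,66] [52,182] [30,130,67] [134].

5 disks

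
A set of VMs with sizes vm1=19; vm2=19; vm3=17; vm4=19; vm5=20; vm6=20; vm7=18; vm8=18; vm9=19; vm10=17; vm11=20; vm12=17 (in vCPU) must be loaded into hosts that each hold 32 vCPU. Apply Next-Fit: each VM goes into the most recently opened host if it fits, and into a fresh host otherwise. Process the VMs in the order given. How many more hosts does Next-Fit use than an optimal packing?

0

Next-Fit: [19] [19] [17] [19] [20] [20] [18] [18] [19] [17] [20] [17] → 12 hosts.
12 VMs exceed 16 vCPU (half the capacity), and no two of those can share a host, so at least 12 hosts are needed.
So 12 is already optimal.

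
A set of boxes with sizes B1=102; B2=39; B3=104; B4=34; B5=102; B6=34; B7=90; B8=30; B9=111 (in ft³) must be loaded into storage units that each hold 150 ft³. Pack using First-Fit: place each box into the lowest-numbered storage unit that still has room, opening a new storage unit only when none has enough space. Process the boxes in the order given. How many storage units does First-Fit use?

Put B1 (102 ft³) in storage unit 1; 48 ft³ remain.
Put B2 (39 ft³) in storage unit 1; 9 ft³ remain.
Put B3 (104 ft³) in storage unit 2; 46 ft³ remain.
Put B4 (34 ft³) in storage unit 2; 12 ft³ remain.
Put B5 (102 ft³) in storage unit 3; 48 ft³ remain.
Put B6 (34 ft³) in storage unit 3; 14 ft³ remain.
Put B7 (90 ft³) in storage unit 4; 60 ft³ remain.
Put B8 (30 ft³) in storage unit 4; 30 ft³ remain.
Put B9 (111 ft³) in storage unit 5; 39 ft³ remain.
Final storage units: [102,39] [104,34] [102,34] [90,30] [111].

5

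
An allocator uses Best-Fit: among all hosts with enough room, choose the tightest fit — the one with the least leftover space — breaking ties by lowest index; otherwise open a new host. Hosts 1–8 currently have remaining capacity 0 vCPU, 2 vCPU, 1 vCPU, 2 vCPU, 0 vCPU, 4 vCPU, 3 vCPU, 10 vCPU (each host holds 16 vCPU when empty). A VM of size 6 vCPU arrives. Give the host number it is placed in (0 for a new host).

Hosts with room: host 8 (10 vCPU).
Tightest fit is host 8 with 10 vCPU free.

8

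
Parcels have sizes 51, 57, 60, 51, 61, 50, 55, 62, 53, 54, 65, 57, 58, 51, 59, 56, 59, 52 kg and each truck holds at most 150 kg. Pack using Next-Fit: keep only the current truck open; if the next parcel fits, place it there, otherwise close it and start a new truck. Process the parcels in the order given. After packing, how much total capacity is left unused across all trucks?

339

truck 1: place 51 kg, 99 kg left
truck 1: place 57 kg, 42 kg left
truck 2: place 60 kg, 90 kg left
truck 2: place 51 kg, 39 kg left
truck 3: place 61 kg, 89 kg left
truck 3: place 50 kg, 39 kg left
truck 4: place 55 kg, 95 kg left
truck 4: place 62 kg, 33 kg left
truck 5: place 53 kg, 97 kg left
truck 5: place 54 kg, 43 kg left
truck 6: place 65 kg, 85 kg left
truck 6: place 57 kg, 28 kg left
truck 7: place 58 kg, 92 kg left
truck 7: place 51 kg, 41 kg left
truck 8: place 59 kg, 91 kg left
truck 8: place 56 kg, 35 kg left
truck 9: place 59 kg, 91 kg left
truck 9: place 52 kg, 39 kg left
9 trucks × 150 kg = 1350 kg; used 1011 kg; unused 339 kg.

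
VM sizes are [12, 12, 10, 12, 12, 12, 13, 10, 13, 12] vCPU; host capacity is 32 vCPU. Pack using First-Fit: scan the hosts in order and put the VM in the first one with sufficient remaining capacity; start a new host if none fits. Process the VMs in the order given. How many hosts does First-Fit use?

Put 12 vCPU in host 1; 20 vCPU remain.
Put 12 vCPU in host 1; 8 vCPU remain.
Put 10 vCPU in host 2; 22 vCPU remain.
Put 12 vCPU in host 2; 10 vCPU remain.
Put 12 vCPU in host 3; 20 vCPU remain.
Put 12 vCPU in host 3; 8 vCPU remain.
Put 13 vCPU in host 4; 19 vCPU remain.
Put 10 vCPU in host 2; 0 vCPU remain.
Put 13 vCPU in host 4; 6 vCPU remain.
Put 12 vCPU in host 5; 20 vCPU remain.
Final hosts: [12,12] [10,12,10] [12,12] [13,13] [12].

5 hosts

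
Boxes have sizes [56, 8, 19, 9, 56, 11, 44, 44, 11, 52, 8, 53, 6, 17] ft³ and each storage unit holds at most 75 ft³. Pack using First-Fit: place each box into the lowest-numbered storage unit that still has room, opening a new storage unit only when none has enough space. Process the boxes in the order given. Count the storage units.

storage unit 1: place 56 ft³, 19 ft³ left
storage unit 1: place 8 ft³, 11 ft³ left
storage unit 2: place 19 ft³, 56 ft³ left
storage unit 1: place 9 ft³, 2 ft³ left
storage unit 2: place 56 ft³, 0 ft³ left
storage unit 3: place 11 ft³, 64 ft³ left
storage unit 3: place 44 ft³, 20 ft³ left
storage unit 4: place 44 ft³, 31 ft³ left
storage unit 3: place 11 ft³, 9 ft³ left
storage unit 5: place 52 ft³, 23 ft³ left
storage unit 3: place 8 ft³, 1 ft³ left
storage unit 6: place 53 ft³, 22 ft³ left
storage unit 4: place 6 ft³, 25 ft³ left
storage unit 4: place 17 ft³, 8 ft³ left
Final storage units: [56,8,9] [19,56] [11,44,11,8] [44,6,17] [52] [53].

6 storage units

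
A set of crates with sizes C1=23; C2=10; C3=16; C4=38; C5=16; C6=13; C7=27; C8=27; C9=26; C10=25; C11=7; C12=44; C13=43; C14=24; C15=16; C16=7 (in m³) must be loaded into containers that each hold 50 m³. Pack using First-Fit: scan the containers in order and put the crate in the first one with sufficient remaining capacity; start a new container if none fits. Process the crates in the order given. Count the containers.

9

container 1: place C1 (23 m³), 27 m³ left
container 1: place C2 (10 m³), 17 m³ left
container 1: place C3 (16 m³), 1 m³ left
container 2: place C4 (38 m³), 12 m³ left
container 3: place C5 (16 m³), 34 m³ left
container 3: place C6 (13 m³), 21 m³ left
container 4: place C7 (27 m³), 23 m³ left
container 5: place C8 (27 m³), 23 m³ left
container 6: place C9 (26 m³), 24 m³ left
container 7: place C10 (25 m³), 25 m³ left
container 2: place C11 (7 m³), 5 m³ left
container 8: place C12 (44 m³), 6 m³ left
container 9: place C13 (43 m³), 7 m³ left
container 6: place C14 (24 m³), 0 m³ left
container 3: place C15 (16 m³), 5 m³ left
container 4: place C16 (7 m³), 16 m³ left
Final containers: [23,10,16] [38,7] [16,13,16] [27,7] [27] [26,24] [25] [44] [43].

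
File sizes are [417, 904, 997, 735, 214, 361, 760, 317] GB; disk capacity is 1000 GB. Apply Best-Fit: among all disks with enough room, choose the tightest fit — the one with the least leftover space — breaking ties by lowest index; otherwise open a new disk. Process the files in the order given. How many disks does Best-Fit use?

6 disks

disk 1: place 417 GB, 583 GB left
disk 2: place 904 GB, 96 GB left
disk 3: place 997 GB, 3 GB left
disk 4: place 735 GB, 265 GB left
disk 4: place 214 GB, 51 GB left
disk 1: place 361 GB, 222 GB left
disk 5: place 760 GB, 240 GB left
disk 6: place 317 GB, 683 GB left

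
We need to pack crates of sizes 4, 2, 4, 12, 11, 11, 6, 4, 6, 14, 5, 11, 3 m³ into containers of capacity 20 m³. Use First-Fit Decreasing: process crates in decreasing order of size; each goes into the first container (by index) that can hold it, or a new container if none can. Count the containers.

Sorted descending: 14, 12, 11, 11, 11, 6, 6, 5, 4, 4, 4, 3, 2.
container 1: place 14 m³, 6 m³ left
container 2: place 12 m³, 8 m³ left
container 3: place 11 m³, 9 m³ left
container 4: place 11 m³, 9 m³ left
container 5: place 11 m³, 9 m³ left
container 1: place 6 m³, 0 m³ left
container 2: place 6 m³, 2 m³ left
container 3: place 5 m³, 4 m³ left
container 3: place 4 m³, 0 m³ left
container 4: place 4 m³, 5 m³ left
container 4: place 4 m³, 1 m³ left
container 5: place 3 m³, 6 m³ left
container 2: place 2 m³, 0 m³ left

5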